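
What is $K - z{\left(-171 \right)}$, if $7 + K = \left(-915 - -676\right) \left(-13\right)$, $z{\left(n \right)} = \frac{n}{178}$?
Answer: $\frac{551971}{178} \approx 3101.0$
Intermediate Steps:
$z{\left(n \right)} = \frac{n}{178}$ ($z{\left(n \right)} = n \frac{1}{178} = \frac{n}{178}$)
$K = 3100$ ($K = -7 + \left(-915 - -676\right) \left(-13\right) = -7 + \left(-915 + 676\right) \left(-13\right) = -7 - -3107 = -7 + 3107 = 3100$)
$K - z{\left(-171 \right)} = 3100 - \frac{1}{178} \left(-171\right) = 3100 - - \frac{171}{178} = 3100 + \frac{171}{178} = \frac{551971}{178}$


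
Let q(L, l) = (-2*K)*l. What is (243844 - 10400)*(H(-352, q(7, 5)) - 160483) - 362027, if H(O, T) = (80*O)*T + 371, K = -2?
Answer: -168853208555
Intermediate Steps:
q(L, l) = 4*l (q(L, l) = (-2*(-2))*l = 4*l)
H(O, T) = 371 + 80*O*T (H(O, T) = 80*O*T + 371 = 371 + 80*O*T)
(243844 - 10400)*(H(-352, q(7, 5)) - 160483) - 362027 = (243844 - 10400)*((371 + 80*(-352)*(4*5)) - 160483) - 362027 = 233444*((371 + 80*(-352)*20) - 160483) - 362027 = 233444*((371 - 563200) - 160483) - 362027 = 233444*(-562829 - 160483) - 362027 = 233444*(-723312) - 362027 = -168852846528 - 362027 = -168853208555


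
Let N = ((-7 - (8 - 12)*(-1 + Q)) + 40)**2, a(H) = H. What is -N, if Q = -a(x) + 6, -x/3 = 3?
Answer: -7921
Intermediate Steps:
x = -9 (x = -3*3 = -9)
Q = 15 (Q = -1*(-9) + 6 = 9 + 6 = 15)
N = 7921 (N = ((-7 - (8 - 12)*(-1 + 15)) + 40)**2 = ((-7 - (-4)*14) + 40)**2 = ((-7 - 1*(-56)) + 40)**2 = ((-7 + 56) + 40)**2 = (49 + 40)**2 = 89**2 = 7921)
-N = -1*7921 = -7921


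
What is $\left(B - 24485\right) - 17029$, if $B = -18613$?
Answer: $-60127$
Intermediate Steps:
$\left(B - 24485\right) - 17029 = \left(-18613 - 24485\right) - 17029 = -43098 - 17029 = -60127$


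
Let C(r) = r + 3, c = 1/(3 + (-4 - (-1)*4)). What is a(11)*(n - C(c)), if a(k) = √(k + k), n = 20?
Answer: 50*√22/3 ≈ 78.174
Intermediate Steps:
a(k) = √2*√k (a(k) = √(2*k) = √2*√k)
c = ⅓ (c = 1/(3 + (-4 - 1*(-4))) = 1/(3 + (-4 + 4)) = 1/(3 + 0) = 1/3 = ⅓ ≈ 0.33333)
C(r) = 3 + r
a(11)*(n - C(c)) = (√2*√11)*(20 - (3 + ⅓)) = √22*(20 - 1*10/3) = √22*(20 - 10/3) = √22*(50/3) = 50*√22/3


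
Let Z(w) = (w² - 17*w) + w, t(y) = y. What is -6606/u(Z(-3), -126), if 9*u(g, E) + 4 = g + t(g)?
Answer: -29727/55 ≈ -540.49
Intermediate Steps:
Z(w) = w² - 16*w
u(g, E) = -4/9 + 2*g/9 (u(g, E) = -4/9 + (g + g)/9 = -4/9 + (2*g)/9 = -4/9 + 2*g/9)
-6606/u(Z(-3), -126) = -6606/(-4/9 + 2*(-3*(-16 - 3))/9) = -6606/(-4/9 + 2*(-3*(-19))/9) = -6606/(-4/9 + (2/9)*57) = -6606/(-4/9 + 38/3) = -6606/110/9 = -6606*9/110 = -29727/55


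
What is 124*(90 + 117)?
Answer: 25668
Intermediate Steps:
124*(90 + 117) = 124*207 = 25668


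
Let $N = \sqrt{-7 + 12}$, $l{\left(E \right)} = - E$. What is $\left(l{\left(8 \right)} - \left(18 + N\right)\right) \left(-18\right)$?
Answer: $468 + 18 \sqrt{5} \approx 508.25$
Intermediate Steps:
$N = \sqrt{5} \approx 2.2361$
$\left(l{\left(8 \right)} - \left(18 + N\right)\right) \left(-18\right) = \left(\left(-1\right) 8 - \left(18 + \sqrt{5}\right)\right) \left(-18\right) = \left(-8 - \left(18 + \sqrt{5}\right)\right) \left(-18\right) = \left(-26 - \sqrt{5}\right) \left(-18\right) = 468 + 18 \sqrt{5}$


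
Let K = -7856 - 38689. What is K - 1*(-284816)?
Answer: 238271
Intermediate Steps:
K = -46545
K - 1*(-284816) = -46545 - 1*(-284816) = -46545 + 284816 = 238271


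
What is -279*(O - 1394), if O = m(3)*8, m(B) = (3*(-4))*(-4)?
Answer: 281790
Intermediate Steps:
m(B) = 48 (m(B) = -12*(-4) = 48)
O = 384 (O = 48*8 = 384)
-279*(O - 1394) = -279*(384 - 1394) = -279*(-1010) = 281790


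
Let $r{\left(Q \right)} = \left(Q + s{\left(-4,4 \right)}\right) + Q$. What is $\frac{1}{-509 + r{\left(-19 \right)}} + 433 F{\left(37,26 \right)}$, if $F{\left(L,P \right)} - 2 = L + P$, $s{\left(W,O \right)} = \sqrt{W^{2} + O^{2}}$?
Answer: $\frac{8420336118}{299177} - \frac{4 \sqrt{2}}{299177} \approx 28145.0$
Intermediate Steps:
$s{\left(W,O \right)} = \sqrt{O^{2} + W^{2}}$
$r{\left(Q \right)} = 2 Q + 4 \sqrt{2}$ ($r{\left(Q \right)} = \left(Q + \sqrt{4^{2} + \left(-4\right)^{2}}\right) + Q = \left(Q + \sqrt{16 + 16}\right) + Q = \left(Q + \sqrt{32}\right) + Q = \left(Q + 4 \sqrt{2}\right) + Q = 2 Q + 4 \sqrt{2}$)
$F{\left(L,P \right)} = 2 + L + P$ ($F{\left(L,P \right)} = 2 + \left(L + P\right) = 2 + L + P$)
$\frac{1}{-509 + r{\left(-19 \right)}} + 433 F{\left(37,26 \right)} = \frac{1}{-509 + \left(2 \left(-19\right) + 4 \sqrt{2}\right)} + 433 \left(2 + 37 + 26\right) = \frac{1}{-509 - \left(38 - 4 \sqrt{2}\right)} + 433 \cdot 65 = \frac{1}{-547 + 4 \sqrt{2}} + 28145 = 28145 + \frac{1}{-547 + 4 \sqrt{2}}$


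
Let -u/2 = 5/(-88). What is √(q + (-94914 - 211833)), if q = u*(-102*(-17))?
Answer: I*√148370178/22 ≈ 553.67*I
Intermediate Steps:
u = 5/44 (u = -10/(-88) = -10*(-1)/88 = -2*(-5/88) = 5/44 ≈ 0.11364)
q = 4335/22 (q = 5*(-102*(-17))/44 = (5/44)*1734 = 4335/22 ≈ 197.05)
√(q + (-94914 - 211833)) = √(4335/22 + (-94914 - 211833)) = √(4335/22 - 306747) = √(-6744099/22) = I*√148370178/22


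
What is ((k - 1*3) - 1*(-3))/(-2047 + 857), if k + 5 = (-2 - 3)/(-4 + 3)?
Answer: 0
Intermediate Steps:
k = 0 (k = -5 + (-2 - 3)/(-4 + 3) = -5 - 5/(-1) = -5 - 5*(-1) = -5 + 5 = 0)
((k - 1*3) - 1*(-3))/(-2047 + 857) = ((0 - 1*3) - 1*(-3))/(-2047 + 857) = ((0 - 3) + 3)/(-1190) = -(-3 + 3)/1190 = -1/1190*0 = 0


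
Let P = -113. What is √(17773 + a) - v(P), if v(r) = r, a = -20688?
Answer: 113 + I*√2915 ≈ 113.0 + 53.991*I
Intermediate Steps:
√(17773 + a) - v(P) = √(17773 - 20688) - 1*(-113) = √(-2915) + 113 = I*√2915 + 113 = 113 + I*√2915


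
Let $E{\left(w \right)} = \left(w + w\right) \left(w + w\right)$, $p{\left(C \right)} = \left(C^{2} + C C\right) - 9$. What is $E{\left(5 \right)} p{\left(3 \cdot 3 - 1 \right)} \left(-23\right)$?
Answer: $-273700$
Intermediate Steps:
$p{\left(C \right)} = -9 + 2 C^{2}$ ($p{\left(C \right)} = \left(C^{2} + C^{2}\right) - 9 = 2 C^{2} - 9 = -9 + 2 C^{2}$)
$E{\left(w \right)} = 4 w^{2}$ ($E{\left(w \right)} = 2 w 2 w = 4 w^{2}$)
$E{\left(5 \right)} p{\left(3 \cdot 3 - 1 \right)} \left(-23\right) = 4 \cdot 5^{2} \left(-9 + 2 \left(3 \cdot 3 - 1\right)^{2}\right) \left(-23\right) = 4 \cdot 25 \left(-9 + 2 \left(9 - 1\right)^{2}\right) \left(-23\right) = 100 \left(-9 + 2 \cdot 8^{2}\right) \left(-23\right) = 100 \left(-9 + 2 \cdot 64\right) \left(-23\right) = 100 \left(-9 + 128\right) \left(-23\right) = 100 \cdot 119 \left(-23\right) = 11900 \left(-23\right) = -273700$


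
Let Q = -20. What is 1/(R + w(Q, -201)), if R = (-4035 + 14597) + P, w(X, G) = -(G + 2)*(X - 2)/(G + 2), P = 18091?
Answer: 1/28675 ≈ 3.4874e-5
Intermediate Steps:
w(X, G) = 2 - X (w(X, G) = -(2 + G)*(-2 + X)/(2 + G) = -(-2 + X) = 2 - X)
R = 28653 (R = (-4035 + 14597) + 18091 = 10562 + 18091 = 28653)
1/(R + w(Q, -201)) = 1/(28653 + (2 - 1*(-20))) = 1/(28653 + (2 + 20)) = 1/(28653 + 22) = 1/28675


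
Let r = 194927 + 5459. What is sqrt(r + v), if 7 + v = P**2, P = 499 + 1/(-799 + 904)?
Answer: sqrt(4954519291)/105 ≈ 670.37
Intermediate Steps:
r = 200386
P = 52396/105 (P = 499 + 1/105 = 52396/105 ≈ 499.01)
v = 2745263641/11025 (v = -7 + (52396/105)**2 = -7 + 2745340816/11025 = 2745263641/11025 ≈ 2.4900e+5)
sqrt(r + v) = sqrt(200386 + 2745263641/11025) = sqrt(4954519291/11025) = sqrt(4954519291)/105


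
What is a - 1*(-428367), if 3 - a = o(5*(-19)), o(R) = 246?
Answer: 428124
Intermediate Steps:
a = -243 (a = 3 - 1*246 = 3 - 246 = -243)
a - 1*(-428367) = -243 - 1*(-428367) = -243 + 428367 = 428124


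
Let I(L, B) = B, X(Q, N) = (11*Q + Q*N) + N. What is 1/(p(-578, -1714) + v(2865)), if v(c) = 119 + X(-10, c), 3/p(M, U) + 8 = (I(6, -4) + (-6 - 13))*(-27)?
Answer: -613/15800685 ≈ -3.8796e-5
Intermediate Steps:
X(Q, N) = N + 11*Q + N*Q (X(Q, N) = (11*Q + N*Q) + N = N + 11*Q + N*Q)
p(M, U) = 3/613 (p(M, U) = 3/(-8 + (-4 + (-6 - 13))*(-27)) = 3/(-8 + (-4 - 19)*(-27)) = 3/(-8 - 23*(-27)) = 3/(-8 + 621) = 3/613)
v(c) = 9 - 9*c (v(c) = 119 + (c + 11*(-10) + c*(-10)) = 119 + (c - 110 - 10*c) = 119 + (-110 - 9*c) = 9 - 9*c)
1/(p(-578, -1714) + v(2865)) = 1/(3/613 + (9 - 9*2865)) = 1/(3/613 + (9 - 25785)) = 1/(3/613 - 25776) = 1/(-15800685/613) = -613/15800685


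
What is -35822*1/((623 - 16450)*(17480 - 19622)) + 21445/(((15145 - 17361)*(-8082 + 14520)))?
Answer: -206345780651/80609744919312 ≈ -0.0025598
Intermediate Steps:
-35822*1/((623 - 16450)*(17480 - 19622)) + 21445/(((15145 - 17361)*(-8082 + 14520))) = -35822/((-15827*(-2142))) + 21445/((-2216*6438)) = -35822/33901434 + 21445/(-14266608) = -35822*1/33901434 + 21445*(-1/14266608) = -17911/16950717 - 21445/14266608 = -206345780651/80609744919312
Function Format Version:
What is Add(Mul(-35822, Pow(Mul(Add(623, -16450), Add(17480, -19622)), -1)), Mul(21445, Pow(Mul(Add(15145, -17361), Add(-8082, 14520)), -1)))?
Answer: Rational(-206345780651, 80609744919312) ≈ -0.0025598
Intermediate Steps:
Add(Mul(-35822, Pow(Mul(Add(623, -16450), Add(17480, -19622)), -1)), Mul(21445, Pow(Mul(Add(15145, -17361), Add(-8082, 14520)), -1))) = Add(Mul(-35822, Pow(Mul(-15827, -2142), -1)), Mul(21445, Pow(Mul(-2216, 6438), -1))) = Add(Mul(-35822, Pow(33901434, -1)), Mul(21445, Pow(-14266608, -1))) = Add(Mul(-35822, Rational(1, 33901434)), Mul(21445, Rational(-1, 14266608))) = Add(Rational(-17911, 16950717), Rational(-21445, 14266608)) = Rational(-206345780651, 80609744919312)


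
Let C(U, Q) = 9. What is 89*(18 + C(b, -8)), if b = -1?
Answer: 2403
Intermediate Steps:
89*(18 + C(b, -8)) = 89*(18 + 9) = 89*27 = 2403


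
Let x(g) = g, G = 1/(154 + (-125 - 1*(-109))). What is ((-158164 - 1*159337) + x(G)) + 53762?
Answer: -36395981/138 ≈ -2.6374e+5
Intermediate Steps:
G = 1/138 (G = 1/(154 + (-125 + 109)) = 1/(154 - 16) = 1/138 ≈ 0.0072464)
((-158164 - 1*159337) + x(G)) + 53762 = ((-158164 - 1*159337) + 1/138) + 53762 = ((-158164 - 159337) + 1/138) + 53762 = (-317501 + 1/138) + 53762 = -43815137/138 + 53762 = -36395981/138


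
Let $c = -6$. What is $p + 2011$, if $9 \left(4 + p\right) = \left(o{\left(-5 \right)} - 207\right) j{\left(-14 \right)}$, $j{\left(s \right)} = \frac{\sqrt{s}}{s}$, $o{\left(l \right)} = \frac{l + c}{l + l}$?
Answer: $2007 + \frac{2059 i \sqrt{14}}{1260} \approx 2007.0 + 6.1143 i$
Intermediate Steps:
$o{\left(l \right)} = \frac{-6 + l}{2 l}$ ($o{\left(l \right)} = \frac{l - 6}{l + l} = \frac{-6 + l}{2 l}$)
$j{\left(s \right)} = \frac{1}{\sqrt{s}}$
$p = -4 + \frac{2059 i \sqrt{14}}{1260}$ ($p = -4 + \frac{\left(\frac{-6 - 5}{2 \left(-5\right)} - 207\right) \frac{1}{\sqrt{-14}}}{9} = -4 + \frac{\left(\frac{1}{2} \left(- \frac{1}{5}\right) \left(-11\right) - 207\right) \left(- \frac{i \sqrt{14}}{14}\right)}{9} = -4 + \frac{\left(\frac{11}{10} - 207\right) \left(- \frac{i \sqrt{14}}{14}\right)}{9} = -4 + \frac{\left(- \frac{2059}{10}\right) \left(- \frac{i \sqrt{14}}{14}\right)}{9} = -4 + \frac{\frac{2059}{140} i \sqrt{14}}{9} = -4 + \frac{2059 i \sqrt{14}}{1260} \approx -4.0 + 6.1143 i$)
$p + 2011 = \left(-4 + \frac{2059 i \sqrt{14}}{1260}\right) + 2011 = 2007 + \frac{2059 i \sqrt{14}}{1260}$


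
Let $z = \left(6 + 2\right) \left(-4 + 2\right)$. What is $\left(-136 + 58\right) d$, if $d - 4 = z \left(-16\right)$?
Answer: $-20280$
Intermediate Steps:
$z = -16$ ($z = 8 \left(-2\right) = -16$)
$d = 260$ ($d = 4 - -256 = 4 + 256 = 260$)
$\left(-136 + 58\right) d = \left(-136 + 58\right) 260 = \left(-78\right) 260 = -20280$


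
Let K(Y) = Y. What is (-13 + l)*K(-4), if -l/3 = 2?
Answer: 76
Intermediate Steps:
l = -6 (l = -3*2 = -6)
(-13 + l)*K(-4) = (-13 - 6)*(-4) = -19*(-4) = 76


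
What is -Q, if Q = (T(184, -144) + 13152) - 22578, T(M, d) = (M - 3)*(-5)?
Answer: 10331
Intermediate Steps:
T(M, d) = 15 - 5*M (T(M, d) = (-3 + M)*(-5) = 15 - 5*M)
Q = -10331 (Q = ((15 - 5*184) + 13152) - 22578 = ((15 - 920) + 13152) - 22578 = (-905 + 13152) - 22578 = 12247 - 22578 = -10331)
-Q = -1*(-10331) = 10331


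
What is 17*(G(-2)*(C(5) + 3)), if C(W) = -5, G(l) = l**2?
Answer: -136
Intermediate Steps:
17*(G(-2)*(C(5) + 3)) = 17*((-2)**2*(-5 + 3)) = 17*(4*(-2)) = 17*(-8) = -136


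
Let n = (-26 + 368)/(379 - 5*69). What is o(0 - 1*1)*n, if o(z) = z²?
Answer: 171/17 ≈ 10.059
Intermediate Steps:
n = 171/17 (n = 342/(379 - 345) = 342/34 = 342*(1/34) = 171/17 ≈ 10.059)
o(0 - 1*1)*n = (0 - 1*1)²*(171/17) = (0 - 1)²*(171/17) = (-1)²*(171/17) = 1*(171/17) = 171/17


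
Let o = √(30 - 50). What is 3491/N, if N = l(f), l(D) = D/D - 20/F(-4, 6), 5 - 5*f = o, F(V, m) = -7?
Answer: 24437/27 ≈ 905.07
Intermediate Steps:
o = 2*I*√5 (o = √(-20) = 2*I*√5 ≈ 4.4721*I)
f = 1 - 2*I*√5/5 ≈ 1.0 - 0.89443*I
l(D) = 27/7 (l(D) = D/D - 20/(-7) = 1 - 20*(-⅐) = 1 + 20/7 = 27/7)
N = 27/7 ≈ 3.8571
3491/N = 3491/(27/7) = 3491*(7/27) = 24437/27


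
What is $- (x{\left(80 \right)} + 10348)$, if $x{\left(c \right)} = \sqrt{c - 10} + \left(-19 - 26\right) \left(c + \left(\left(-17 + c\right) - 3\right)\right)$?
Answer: $-4048 - \sqrt{70} \approx -4056.4$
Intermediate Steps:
$x{\left(c \right)} = 900 + \sqrt{-10 + c} - 90 c$ ($x{\left(c \right)} = \sqrt{-10 + c} - 45 \left(c + \left(-20 + c\right)\right) = \sqrt{-10 + c} - 45 \left(-20 + 2 c\right) = \sqrt{-10 + c} - \left(-900 + 90 c\right) = 900 + \sqrt{-10 + c} - 90 c$)
$- (x{\left(80 \right)} + 10348) = - (\left(900 + \sqrt{-10 + 80} - 7200\right) + 10348) = - (\left(900 + \sqrt{70} - 7200\right) + 10348) = - (\left(-6300 + \sqrt{70}\right) + 10348) = - (4048 + \sqrt{70}) = -4048 - \sqrt{70}$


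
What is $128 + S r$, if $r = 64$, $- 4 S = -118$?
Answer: $2016$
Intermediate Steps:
$S = \frac{59}{2}$ ($S = \left(- \frac{1}{4}\right) \left(-118\right) = \frac{59}{2} \approx 29.5$)
$128 + S r = 128 + \frac{59}{2} \cdot 64 = 128 + 1888 = 2016$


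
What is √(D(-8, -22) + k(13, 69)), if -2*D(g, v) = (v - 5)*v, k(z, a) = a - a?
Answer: 3*I*√33 ≈ 17.234*I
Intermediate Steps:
k(z, a) = 0
D(g, v) = -v*(-5 + v)/2 (D(g, v) = -(v - 5)*v/2 = -(-5 + v)*v/2 = -v*(-5 + v)/2)
√(D(-8, -22) + k(13, 69)) = √((½)*(-22)*(5 - 1*(-22)) + 0) = √((½)*(-22)*(5 + 22) + 0) = √((½)*(-22)*27 + 0) = √(-297 + 0) = √(-297) = 3*I*√33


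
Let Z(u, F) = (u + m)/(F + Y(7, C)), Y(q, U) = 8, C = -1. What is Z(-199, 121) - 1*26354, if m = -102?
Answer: -79069/3 ≈ -26356.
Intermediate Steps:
Z(u, F) = (-102 + u)/(8 + F) (Z(u, F) = (u - 102)/(F + 8) = (-102 + u)/(8 + F))
Z(-199, 121) - 1*26354 = (-102 - 199)/(8 + 121) - 1*26354 = -301/129 - 26354 = (1/129)*(-301) - 26354 = -7/3 - 26354 = -79069/3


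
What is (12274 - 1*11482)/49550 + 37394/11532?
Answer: 465501511/142852650 ≈ 3.2586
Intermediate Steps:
(12274 - 1*11482)/49550 + 37394/11532 = (12274 - 11482)*(1/49550) + 37394*(1/11532) = 792*(1/49550) + 18697/5766 = 396/24775 + 18697/5766 = 465501511/142852650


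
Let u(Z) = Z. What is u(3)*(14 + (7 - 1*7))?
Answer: 42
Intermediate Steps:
u(3)*(14 + (7 - 1*7)) = 3*(14 + (7 - 1*7)) = 3*(14 + (7 - 7)) = 3*(14 + 0) = 3*14 = 42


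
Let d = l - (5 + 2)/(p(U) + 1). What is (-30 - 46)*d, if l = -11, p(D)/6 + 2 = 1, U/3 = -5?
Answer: 3648/5 ≈ 729.60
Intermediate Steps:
U = -15 (U = 3*(-5) = -15)
p(D) = -6 (p(D) = -12 + 6*1 = -12 + 6 = -6)
d = -48/5 (d = -11 - (5 + 2)/(-6 + 1) = -11 - 7/(-5) = -11 - 7*(-1)/5 = -11 - 1*(-7/5) = -11 + 7/5 = -48/5 ≈ -9.6000)
(-30 - 46)*d = (-30 - 46)*(-48/5) = -76*(-48/5) = 3648/5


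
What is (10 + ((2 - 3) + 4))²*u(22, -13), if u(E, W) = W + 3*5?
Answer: 338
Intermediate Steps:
u(E, W) = 15 + W (u(E, W) = W + 15 = 15 + W)
(10 + ((2 - 3) + 4))²*u(22, -13) = (10 + ((2 - 3) + 4))²*(15 - 13) = (10 + (-1 + 4))²*2 = (10 + 3)²*2 = 13²*2 = 169*2 = 338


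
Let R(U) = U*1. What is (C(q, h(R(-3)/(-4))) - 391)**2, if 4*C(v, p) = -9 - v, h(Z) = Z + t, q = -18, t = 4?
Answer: 2418025/16 ≈ 1.5113e+5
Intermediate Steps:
R(U) = U
h(Z) = 4 + Z (h(Z) = Z + 4 = 4 + Z)
C(v, p) = -9/4 - v/4 (C(v, p) = (-9 - v)/4 = -9/4 - v/4)
(C(q, h(R(-3)/(-4))) - 391)**2 = ((-9/4 - 1/4*(-18)) - 391)**2 = ((-9/4 + 9/2) - 391)**2 = (9/4 - 391)**2 = (-1555/4)**2 = 2418025/16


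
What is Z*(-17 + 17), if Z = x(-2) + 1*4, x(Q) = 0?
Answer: 0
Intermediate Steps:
Z = 4 (Z = 0 + 1*4 = 0 + 4 = 4)
Z*(-17 + 17) = 4*(-17 + 17) = 4*0 = 0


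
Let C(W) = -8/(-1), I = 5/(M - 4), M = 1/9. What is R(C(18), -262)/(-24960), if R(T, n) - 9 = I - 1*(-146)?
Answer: -269/43680 ≈ -0.0061584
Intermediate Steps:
M = ⅑ ≈ 0.11111
I = -9/7 (I = 5/(⅑ - 4) = 5/(-35/9) = -9/35*5 = -9/7 ≈ -1.2857)
C(W) = 8 (C(W) = -8*(-1) = 8)
R(T, n) = 1076/7 (R(T, n) = 9 + (-9/7 - 1*(-146)) = 9 + (-9/7 + 146) = 9 + 1013/7 = 1076/7)
R(C(18), -262)/(-24960) = (1076/7)/(-24960) = (1076/7)*(-1/24960) = -269/43680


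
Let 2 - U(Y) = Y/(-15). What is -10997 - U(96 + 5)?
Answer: -165086/15 ≈ -11006.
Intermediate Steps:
U(Y) = 2 + Y/15 (U(Y) = 2 - Y/(-15) = 2 - Y*(-1)/15 = 2 - (-1)*Y/15 = 2 + Y/15)
-10997 - U(96 + 5) = -10997 - (2 + (96 + 5)/15) = -10997 - (2 + (1/15)*101) = -10997 - (2 + 101/15) = -10997 - 1*131/15 = -10997 - 131/15 = -165086/15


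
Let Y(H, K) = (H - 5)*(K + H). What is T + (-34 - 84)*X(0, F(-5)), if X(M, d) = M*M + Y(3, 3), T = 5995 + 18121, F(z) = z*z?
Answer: 25532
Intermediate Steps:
F(z) = z**2
Y(H, K) = (-5 + H)*(H + K)
T = 24116
X(M, d) = -12 + M**2 (X(M, d) = M*M + (3**2 - 5*3 - 5*3 + 3*3) = M**2 + (9 - 15 - 15 + 9) = M**2 - 12 = -12 + M**2)
T + (-34 - 84)*X(0, F(-5)) = 24116 + (-34 - 84)*(-12 + 0**2) = 24116 - 118*(-12 + 0) = 24116 - 118*(-12) = 24116 + 1416 = 25532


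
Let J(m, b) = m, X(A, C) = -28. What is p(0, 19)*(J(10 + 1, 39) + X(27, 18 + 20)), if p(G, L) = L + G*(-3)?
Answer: -323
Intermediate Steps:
p(G, L) = L - 3*G
p(0, 19)*(J(10 + 1, 39) + X(27, 18 + 20)) = (19 - 3*0)*((10 + 1) - 28) = (19 + 0)*(11 - 28) = 19*(-17) = -323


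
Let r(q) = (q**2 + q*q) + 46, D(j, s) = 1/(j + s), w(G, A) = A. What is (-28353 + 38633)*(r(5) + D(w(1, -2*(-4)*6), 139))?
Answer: 184556840/187 ≈ 9.8694e+5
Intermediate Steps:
r(q) = 46 + 2*q**2 (r(q) = (q**2 + q**2) + 46 = 2*q**2 + 46 = 46 + 2*q**2)
(-28353 + 38633)*(r(5) + D(w(1, -2*(-4)*6), 139)) = (-28353 + 38633)*((46 + 2*5**2) + 1/(-2*(-4)*6 + 139)) = 10280*((46 + 2*25) + 1/(8*6 + 139)) = 10280*((46 + 50) + 1/(48 + 139)) = 10280*(96 + 1/187) = 10280*(17953/187) = 184556840/187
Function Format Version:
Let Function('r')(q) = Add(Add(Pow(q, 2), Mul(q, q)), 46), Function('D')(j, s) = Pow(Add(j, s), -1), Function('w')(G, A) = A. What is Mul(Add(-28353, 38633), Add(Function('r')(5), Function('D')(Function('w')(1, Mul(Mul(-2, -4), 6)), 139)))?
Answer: Rational(184556840, 187) ≈ 9.8694e+5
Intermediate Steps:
Function('r')(q) = Add(46, Mul(2, Pow(q, 2))) (Function('r')(q) = Add(Add(Pow(q, 2), Pow(q, 2)), 46) = Add(Mul(2, Pow(q, 2)), 46) = Add(46, Mul(2, Pow(q, 2))))
Mul(Add(-28353, 38633), Add(Function('r')(5), Function('D')(Function('w')(1, Mul(Mul(-2, -4), 6)), 139))) = Mul(Add(-28353, 38633), Add(Add(46, Mul(2, Pow(5, 2))), Pow(Add(Mul(Mul(-2, -4), 6), 139), -1))) = Mul(10280, Add(Add(46, Mul(2, 25)), Pow(Add(Mul(8, 6), 139), -1))) = Mul(10280, Add(Add(46, 50), Pow(Add(48, 139), -1))) = Mul(10280, Add(96, Pow(187, -1))) = Mul(10280, Add(96, Rational(1, 187))) = Mul(10280, Rational(17953, 187)) = Rational(184556840, 187)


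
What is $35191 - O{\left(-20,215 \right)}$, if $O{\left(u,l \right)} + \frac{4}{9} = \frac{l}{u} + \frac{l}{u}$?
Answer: $\frac{633833}{18} \approx 35213.0$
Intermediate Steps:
$O{\left(u,l \right)} = - \frac{4}{9} + \frac{2 l}{u}$ ($O{\left(u,l \right)} = - \frac{4}{9} + \left(\frac{l}{u} + \frac{l}{u}\right) = - \frac{4}{9} + \frac{2 l}{u}$)
$35191 - O{\left(-20,215 \right)} = 35191 - \left(- \frac{4}{9} + 2 \cdot 215 \frac{1}{-20}\right) = 35191 - \left(- \frac{4}{9} + 2 \cdot 215 \left(- \frac{1}{20}\right)\right) = 35191 - \left(- \frac{4}{9} - \frac{43}{2}\right) = 35191 - - \frac{395}{18} = 35191 + \frac{395}{18} = \frac{633833}{18}$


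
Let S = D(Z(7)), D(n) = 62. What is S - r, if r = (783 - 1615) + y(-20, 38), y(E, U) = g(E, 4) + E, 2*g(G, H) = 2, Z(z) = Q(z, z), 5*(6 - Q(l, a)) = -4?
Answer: 913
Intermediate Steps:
Q(l, a) = 34/5 (Q(l, a) = 6 - 1/5*(-4) = 6 + 4/5 = 34/5)
Z(z) = 34/5
g(G, H) = 1 (g(G, H) = (1/2)*2 = 1)
S = 62
y(E, U) = 1 + E
r = -851 (r = (783 - 1615) + (1 - 20) = -832 - 19 = -851)
S - r = 62 - 1*(-851) = 62 + 851 = 913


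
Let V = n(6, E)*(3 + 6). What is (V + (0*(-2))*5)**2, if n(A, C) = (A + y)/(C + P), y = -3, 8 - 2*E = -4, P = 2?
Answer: 729/64 ≈ 11.391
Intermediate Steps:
E = 6 (E = 4 - 1/2*(-4) = 4 + 2 = 6)
n(A, C) = (-3 + A)/(2 + C) (n(A, C) = (A - 3)/(C + 2) = (-3 + A)/(2 + C))
V = 27/8 (V = ((-3 + 6)/(2 + 6))*(3 + 6) = (3/8)*9 = 27/8 ≈ 3.3750)
(V + (0*(-2))*5)**2 = (27/8 + (0*(-2))*5)**2 = (27/8 + 0*5)**2 = (27/8 + 0)**2 = (27/8)**2 = 729/64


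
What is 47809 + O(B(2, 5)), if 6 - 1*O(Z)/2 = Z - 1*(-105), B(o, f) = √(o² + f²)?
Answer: 47611 - 2*√29 ≈ 47600.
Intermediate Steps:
B(o, f) = √(f² + o²)
O(Z) = -198 - 2*Z (O(Z) = 12 - 2*(Z - 1*(-105)) = 12 - 2*(Z + 105) = 12 - 2*(105 + Z) = 12 + (-210 - 2*Z) = -198 - 2*Z)
47809 + O(B(2, 5)) = 47809 + (-198 - 2*√(5² + 2²)) = 47809 + (-198 - 2*√(25 + 4)) = 47809 + (-198 - 2*√29) = 47611 - 2*√29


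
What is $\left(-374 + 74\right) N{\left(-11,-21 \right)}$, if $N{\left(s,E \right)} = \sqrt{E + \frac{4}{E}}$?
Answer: $- \frac{100 i \sqrt{9345}}{7} \approx - 1381.0 i$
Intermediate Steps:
$\left(-374 + 74\right) N{\left(-11,-21 \right)} = \left(-374 + 74\right) \sqrt{-21 + \frac{4}{-21}} = - 300 \sqrt{-21 + 4 \left(- \frac{1}{21}\right)} = - 300 \sqrt{-21 - \frac{4}{21}} = - 300 \sqrt{- \frac{445}{21}} = - 300 \frac{i \sqrt{9345}}{21} = - \frac{100 i \sqrt{9345}}{7}$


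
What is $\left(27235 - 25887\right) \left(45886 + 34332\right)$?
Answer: $108133864$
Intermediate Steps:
$\left(27235 - 25887\right) \left(45886 + 34332\right) = 1348 \cdot 80218 = 108133864$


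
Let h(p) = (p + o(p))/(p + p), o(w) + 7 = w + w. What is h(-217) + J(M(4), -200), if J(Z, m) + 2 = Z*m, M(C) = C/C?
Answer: -6215/31 ≈ -200.48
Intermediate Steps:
M(C) = 1
o(w) = -7 + 2*w (o(w) = -7 + (w + w) = -7 + 2*w)
h(p) = (-7 + 3*p)/(2*p) (h(p) = (p + (-7 + 2*p))/(p + p) = (-7 + 3*p)/((2*p)) = (-7 + 3*p)*(1/(2*p)) = (-7 + 3*p)/(2*p))
J(Z, m) = -2 + Z*m
h(-217) + J(M(4), -200) = (1/2)*(-7 + 3*(-217))/(-217) + (-2 + 1*(-200)) = (1/2)*(-1/217)*(-7 - 651) + (-2 - 200) = (1/2)*(-1/217)*(-658) - 202 = 47/31 - 202 = -6215/31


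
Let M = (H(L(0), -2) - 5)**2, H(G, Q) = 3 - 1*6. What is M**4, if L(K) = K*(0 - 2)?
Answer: 16777216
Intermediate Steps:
L(K) = -2*K (L(K) = K*(-2) = -2*K)
H(G, Q) = -3 (H(G, Q) = 3 - 6 = -3)
M = 64 (M = (-3 - 5)**2 = (-8)**2 = 64)
M**4 = 64**4 = 16777216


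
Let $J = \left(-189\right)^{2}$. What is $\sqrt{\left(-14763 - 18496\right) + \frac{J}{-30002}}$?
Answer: $\frac{i \sqrt{610982916622}}{4286} \approx 182.37 i$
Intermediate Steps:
$J = 35721$
$\sqrt{\left(-14763 - 18496\right) + \frac{J}{-30002}} = \sqrt{\left(-14763 - 18496\right) + \frac{35721}{-30002}} = \sqrt{\left(-14763 - 18496\right) + 35721 \left(- \frac{1}{30002}\right)} = \sqrt{-33259 - \frac{5103}{4286}} = \sqrt{- \frac{142553177}{4286}} = \frac{i \sqrt{610982916622}}{4286}$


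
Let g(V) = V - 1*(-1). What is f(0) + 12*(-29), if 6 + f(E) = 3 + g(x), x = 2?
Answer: -348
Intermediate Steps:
g(V) = 1 + V (g(V) = V + 1 = 1 + V)
f(E) = 0 (f(E) = -6 + (3 + (1 + 2)) = -6 + (3 + 3) = -6 + 6 = 0)
f(0) + 12*(-29) = 0 + 12*(-29) = 0 - 348 = -348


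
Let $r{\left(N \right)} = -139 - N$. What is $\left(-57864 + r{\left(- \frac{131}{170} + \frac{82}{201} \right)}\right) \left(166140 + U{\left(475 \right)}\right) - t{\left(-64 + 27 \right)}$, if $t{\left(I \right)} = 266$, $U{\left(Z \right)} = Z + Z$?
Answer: $- \frac{33116405447293}{3417} \approx -9.6917 \cdot 10^{9}$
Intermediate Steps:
$U{\left(Z \right)} = 2 Z$
$\left(-57864 + r{\left(- \frac{131}{170} + \frac{82}{201} \right)}\right) \left(166140 + U{\left(475 \right)}\right) - t{\left(-64 + 27 \right)} = \left(-57864 - \left(139 - \frac{131}{170} + \frac{82}{201}\right)\right) \left(166140 + 2 \cdot 475\right) - 266 = \left(-57864 - \left(139 - \frac{131}{170} + \frac{82}{201}\right)\right) \left(166140 + 950\right) - 266 = \left(-57864 - \frac{4737239}{34170}\right) 167090 - 266 = \left(- \frac{1981950119}{34170}\right) 167090 - 266 = - \frac{33116404538371}{3417} - 266 = - \frac{33116405447293}{3417}$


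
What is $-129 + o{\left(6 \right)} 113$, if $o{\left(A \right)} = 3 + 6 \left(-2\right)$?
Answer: $-1146$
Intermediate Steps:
$o{\left(A \right)} = -9$ ($o{\left(A \right)} = 3 - 12 = -9$)
$-129 + o{\left(6 \right)} 113 = -129 - 1017 = -1146$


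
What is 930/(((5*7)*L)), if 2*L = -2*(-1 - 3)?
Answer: 93/14 ≈ 6.6429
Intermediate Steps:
L = 4 (L = (-2*(-1 - 3))/2 = (-2*(-4))/2 = (1/2)*8 = 4)
930/(((5*7)*L)) = 930/(((5*7)*4)) = 930/((35*4)) = 930/140 = 930*(1/140) = 93/14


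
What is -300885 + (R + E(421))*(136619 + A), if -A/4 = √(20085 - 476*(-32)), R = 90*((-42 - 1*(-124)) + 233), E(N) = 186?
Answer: 3898258899 - 114144*√35317 ≈ 3.8768e+9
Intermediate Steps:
R = 28350 (R = 90*((-42 + 124) + 233) = 90*(82 + 233) = 90*315 = 28350)
A = -4*√35317 (A = -4*√(20085 - 476*(-32)) = -4*√(20085 + 15232) = -4*√35317 ≈ -751.71)
-300885 + (R + E(421))*(136619 + A) = -300885 + (28350 + 186)*(136619 - 4*√35317) = -300885 + 28536*(136619 - 4*√35317) = -300885 + (3898559784 - 114144*√35317) = 3898258899 - 114144*√35317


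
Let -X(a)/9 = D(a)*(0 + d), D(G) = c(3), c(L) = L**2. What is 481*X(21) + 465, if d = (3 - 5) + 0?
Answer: 78387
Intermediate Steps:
D(G) = 9 (D(G) = 3**2 = 9)
d = -2 (d = -2 + 0 = -2)
X(a) = 162 (X(a) = -81*(0 - 2) = -81*(-2) = -9*(-18) = 162)
481*X(21) + 465 = 481*162 + 465 = 77922 + 465 = 78387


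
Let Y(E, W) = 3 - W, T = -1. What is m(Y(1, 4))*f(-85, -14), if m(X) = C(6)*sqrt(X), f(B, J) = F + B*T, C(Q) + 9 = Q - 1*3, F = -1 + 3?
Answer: -522*I ≈ -522.0*I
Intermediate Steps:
F = 2
C(Q) = -12 + Q (C(Q) = -9 + (Q - 1*3) = -9 + (Q - 3) = -9 + (-3 + Q) = -12 + Q)
f(B, J) = 2 - B (f(B, J) = 2 + B*(-1) = 2 - B)
m(X) = -6*sqrt(X) (m(X) = (-12 + 6)*sqrt(X) = -6*sqrt(X))
m(Y(1, 4))*f(-85, -14) = (-6*sqrt(3 - 1*4))*(2 - 1*(-85)) = (-6*sqrt(3 - 4))*(2 + 85) = -6*I*87 = -522*I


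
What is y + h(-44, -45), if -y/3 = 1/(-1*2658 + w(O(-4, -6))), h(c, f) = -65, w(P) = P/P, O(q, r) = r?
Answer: -172702/2657 ≈ -64.999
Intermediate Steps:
w(P) = 1
y = 3/2657 (y = -3/(-1*2658 + 1) = -3/(-2658 + 1) = -3/(-2657) = -3*(-1/2657) = 3/2657 ≈ 0.0011291)
y + h(-44, -45) = 3/2657 - 65 = -172702/2657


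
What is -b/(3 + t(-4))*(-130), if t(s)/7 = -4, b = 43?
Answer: -1118/5 ≈ -223.60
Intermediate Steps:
t(s) = -28 (t(s) = 7*(-4) = -28)
-b/(3 + t(-4))*(-130) = -43/(3 - 28)*(-130) = -43/(-25)*(-130) = -43*(-1/25)*(-130) = -(-43)*(-130)/25 = -1*1118/5 = -1118/5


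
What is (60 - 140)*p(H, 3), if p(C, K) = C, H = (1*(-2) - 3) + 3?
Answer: 160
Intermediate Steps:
H = -2 (H = (-2 - 3) + 3 = -5 + 3 = -2)
(60 - 140)*p(H, 3) = (60 - 140)*(-2) = -80*(-2) = 160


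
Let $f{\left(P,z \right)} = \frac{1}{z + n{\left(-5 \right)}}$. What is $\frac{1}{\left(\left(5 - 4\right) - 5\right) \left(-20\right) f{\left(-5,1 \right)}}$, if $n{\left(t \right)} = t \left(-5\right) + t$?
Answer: $\frac{21}{80} \approx 0.2625$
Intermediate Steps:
$n{\left(t \right)} = - 4 t$ ($n{\left(t \right)} = - 5 t + t = - 4 t$)
$f{\left(P,z \right)} = \frac{1}{20 + z}$ ($f{\left(P,z \right)} = \frac{1}{z - -20} = \frac{1}{z + 20} = \frac{1}{20 + z}$)
$\frac{1}{\left(\left(5 - 4\right) - 5\right) \left(-20\right) f{\left(-5,1 \right)}} = \frac{1}{\left(\left(5 - 4\right) - 5\right) \left(-20\right) \frac{1}{20 + 1}} = \frac{1}{\left(1 - 5\right) \left(-20\right) \frac{1}{21}} = \frac{1}{\left(-4\right) \left(-20\right) \frac{1}{21}} = \frac{1}{80 \cdot \frac{1}{21}} = \frac{1}{\frac{80}{21}} = \frac{21}{80}$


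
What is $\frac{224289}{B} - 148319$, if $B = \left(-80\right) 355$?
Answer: $- \frac{59330759}{400} \approx -1.4833 \cdot 10^{5}$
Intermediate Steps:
$B = -28400$
$\frac{224289}{B} - 148319 = \frac{224289}{-28400} - 148319 = 224289 \left(- \frac{1}{28400}\right) - 148319 = - \frac{3159}{400} - 148319 = - \frac{59330759}{400}$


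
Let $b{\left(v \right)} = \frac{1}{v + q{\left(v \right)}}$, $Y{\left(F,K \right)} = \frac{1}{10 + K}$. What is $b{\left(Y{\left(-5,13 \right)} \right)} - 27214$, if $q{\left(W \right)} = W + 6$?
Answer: $- \frac{3809937}{140} \approx -27214.0$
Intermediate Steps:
$q{\left(W \right)} = 6 + W$
$b{\left(v \right)} = \frac{1}{6 + 2 v}$ ($b{\left(v \right)} = \frac{1}{v + \left(6 + v\right)} = \frac{1}{6 + 2 v}$)
$b{\left(Y{\left(-5,13 \right)} \right)} - 27214 = \frac{1}{2 \left(3 + \frac{1}{10 + 13}\right)} - 27214 = \frac{1}{2 \left(3 + \frac{1}{23}\right)} - 27214 = \frac{1}{2 \cdot \frac{70}{23}} - 27214 = \frac{1}{2} \cdot \frac{23}{70} - 27214 = \frac{23}{140} - 27214 = - \frac{3809937}{140}$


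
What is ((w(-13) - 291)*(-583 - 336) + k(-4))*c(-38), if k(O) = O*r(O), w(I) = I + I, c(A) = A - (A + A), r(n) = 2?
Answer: 11069970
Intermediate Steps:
c(A) = -A (c(A) = A - 2*A = -A)
w(I) = 2*I
k(O) = 2*O (k(O) = O*2 = 2*O)
((w(-13) - 291)*(-583 - 336) + k(-4))*c(-38) = ((2*(-13) - 291)*(-583 - 336) + 2*(-4))*(-1*(-38)) = ((-26 - 291)*(-919) - 8)*38 = (-317*(-919) - 8)*38 = (291323 - 8)*38 = 291315*38 = 11069970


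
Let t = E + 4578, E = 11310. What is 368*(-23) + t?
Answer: 7424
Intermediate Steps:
t = 15888 (t = 11310 + 4578 = 15888)
368*(-23) + t = 368*(-23) + 15888 = -8464 + 15888 = 7424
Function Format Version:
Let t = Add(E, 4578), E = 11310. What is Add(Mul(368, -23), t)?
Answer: 7424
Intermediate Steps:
t = 15888 (t = Add(11310, 4578) = 15888)
Add(Mul(368, -23), t) = Add(Mul(368, -23), 15888) = Add(-8464, 15888) = 7424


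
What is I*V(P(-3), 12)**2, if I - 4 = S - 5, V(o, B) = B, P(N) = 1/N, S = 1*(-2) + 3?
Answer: 0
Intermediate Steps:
S = 1 (S = -2 + 3 = 1)
P(N) = 1/N
I = 0 (I = 4 + (1 - 5) = 4 - 4 = 0)
I*V(P(-3), 12)**2 = 0*12**2 = 0*144 = 0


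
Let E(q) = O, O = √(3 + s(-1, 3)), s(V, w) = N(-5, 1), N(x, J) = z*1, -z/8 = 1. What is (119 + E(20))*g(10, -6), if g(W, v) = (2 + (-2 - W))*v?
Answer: 7140 + 60*I*√5 ≈ 7140.0 + 134.16*I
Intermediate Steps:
z = -8 (z = -8*1 = -8)
N(x, J) = -8 (N(x, J) = -8*1 = -8)
s(V, w) = -8
g(W, v) = -W*v (g(W, v) = (-W)*v = -W*v)
O = I*√5 (O = √(3 - 8) = √(-5) = I*√5 ≈ 2.2361*I)
E(q) = I*√5
(119 + E(20))*g(10, -6) = (119 + I*√5)*(-1*10*(-6)) = (119 + I*√5)*60 = 7140 + 60*I*√5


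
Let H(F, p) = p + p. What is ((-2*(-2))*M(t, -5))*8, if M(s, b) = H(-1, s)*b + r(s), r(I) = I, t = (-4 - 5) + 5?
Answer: 1152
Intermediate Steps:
H(F, p) = 2*p
t = -4 (t = -9 + 5 = -4)
M(s, b) = s + 2*b*s (M(s, b) = (2*s)*b + s = 2*b*s + s = s + 2*b*s)
((-2*(-2))*M(t, -5))*8 = ((-2*(-2))*(-4*(1 + 2*(-5))))*8 = (4*(-4*(1 - 10)))*8 = (4*(-4*(-9)))*8 = (4*36)*8 = 144*8 = 1152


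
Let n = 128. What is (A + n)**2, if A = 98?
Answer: 51076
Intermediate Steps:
(A + n)**2 = (98 + 128)**2 = 226**2 = 51076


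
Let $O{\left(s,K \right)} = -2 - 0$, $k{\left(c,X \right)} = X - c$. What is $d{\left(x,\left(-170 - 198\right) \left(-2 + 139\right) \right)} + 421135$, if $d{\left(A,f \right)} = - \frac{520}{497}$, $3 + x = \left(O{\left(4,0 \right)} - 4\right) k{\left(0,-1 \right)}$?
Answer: $\frac{209303575}{497} \approx 4.2113 \cdot 10^{5}$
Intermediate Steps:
$O{\left(s,K \right)} = -2$ ($O{\left(s,K \right)} = -2 + 0 = -2$)
$x = 3$ ($x = -3 + \left(-2 - 4\right) \left(-1 - 0\right) = -3 - 6 \left(-1 + 0\right) = -3 - -6 = -3 + 6 = 3$)
$d{\left(A,f \right)} = - \frac{520}{497}$ ($d{\left(A,f \right)} = \left(-520\right) \frac{1}{497} = - \frac{520}{497}$)
$d{\left(x,\left(-170 - 198\right) \left(-2 + 139\right) \right)} + 421135 = - \frac{520}{497} + 421135 = \frac{209303575}{497}$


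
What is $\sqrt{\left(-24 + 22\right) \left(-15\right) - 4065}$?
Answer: $i \sqrt{4035} \approx 63.522 i$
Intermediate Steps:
$\sqrt{\left(-24 + 22\right) \left(-15\right) - 4065} = \sqrt{\left(-2\right) \left(-15\right) - 4065} = \sqrt{30 - 4065} = \sqrt{-4035} = i \sqrt{4035}$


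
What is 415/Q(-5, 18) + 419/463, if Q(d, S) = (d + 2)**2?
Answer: 195916/4167 ≈ 47.016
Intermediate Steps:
Q(d, S) = (2 + d)**2
415/Q(-5, 18) + 419/463 = 415/((2 - 5)**2) + 419/463 = 415/((-3)**2) + 419*(1/463) = 415/9 + 419/463 = 195916/4167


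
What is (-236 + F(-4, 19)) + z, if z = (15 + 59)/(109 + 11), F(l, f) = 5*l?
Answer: -15323/60 ≈ -255.38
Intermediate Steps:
z = 37/60 (z = 74/120 = 74*(1/120) = 37/60 ≈ 0.61667)
(-236 + F(-4, 19)) + z = (-236 + 5*(-4)) + 37/60 = (-236 - 20) + 37/60 = -256 + 37/60 = -15323/60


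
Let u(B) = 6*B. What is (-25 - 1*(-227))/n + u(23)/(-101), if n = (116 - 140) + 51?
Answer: 16676/2727 ≈ 6.1151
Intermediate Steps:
n = 27 (n = -24 + 51 = 27)
(-25 - 1*(-227))/n + u(23)/(-101) = (-25 - 1*(-227))/27 + (6*23)/(-101) = (-25 + 227)*(1/27) + 138*(-1/101) = 202*(1/27) - 138/101 = 202/27 - 138/101 = 16676/2727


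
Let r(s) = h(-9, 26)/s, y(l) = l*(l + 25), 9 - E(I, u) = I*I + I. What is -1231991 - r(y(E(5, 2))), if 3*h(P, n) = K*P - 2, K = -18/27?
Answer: -77615432/63 ≈ -1.2320e+6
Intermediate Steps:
K = -2/3 (K = -18*1/27 = -2/3 ≈ -0.66667)
E(I, u) = 9 - I - I**2 (E(I, u) = 9 - (I*I + I) = 9 - (I**2 + I) = 9 - (I + I**2) = 9 + (-I - I**2) = 9 - I - I**2)
h(P, n) = -2/3 - 2*P/9 (h(P, n) = (-2*P/3 - 2)/3 = (-2 - 2*P/3)/3 = -2/3 - 2*P/9)
y(l) = l*(25 + l)
r(s) = 4/(3*s) (r(s) = (-2/3 - 2/9*(-9))/s = (-2/3 + 2)/s = 4/(3*s))
-1231991 - r(y(E(5, 2))) = -1231991 - 4/(3*((9 - 1*5 - 1*5**2)*(25 + (9 - 1*5 - 1*5**2)))) = -1231991 - 4/(3*((9 - 5 - 1*25)*(25 + (9 - 5 - 1*25)))) = -1231991 - 4/(3*((9 - 5 - 25)*(25 + (9 - 5 - 25)))) = -1231991 - 4/(3*((-21*(25 - 21)))) = -1231991 - 4/(3*((-21*4))) = -1231991 - 4/(3*(-84)) = -1231991 - 4*(-1)/(3*84) = -1231991 - 1*(-1/63) = -1231991 + 1/63 = -77615432/63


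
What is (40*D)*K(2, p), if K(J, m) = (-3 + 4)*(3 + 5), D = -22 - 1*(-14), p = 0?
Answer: -2560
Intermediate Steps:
D = -8 (D = -22 + 14 = -8)
K(J, m) = 8 (K(J, m) = 1*8 = 8)
(40*D)*K(2, p) = (40*(-8))*8 = -320*8 = -2560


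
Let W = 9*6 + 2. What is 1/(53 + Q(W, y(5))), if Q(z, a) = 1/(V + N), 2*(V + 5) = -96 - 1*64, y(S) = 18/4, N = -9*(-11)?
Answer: 14/743 ≈ 0.018843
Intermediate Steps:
W = 56 (W = 54 + 2 = 56)
N = 99
y(S) = 9/2 (y(S) = 18*(1/4) = 9/2)
V = -85 (V = -5 + (-96 - 1*64)/2 = -5 + (-96 - 64)/2 = -5 + (1/2)*(-160) = -5 - 80 = -85)
Q(z, a) = 1/14 (Q(z, a) = 1/(-85 + 99) = 1/14)
1/(53 + Q(W, y(5))) = 1/(53 + 1/14) = 1/(743/14) = 14/743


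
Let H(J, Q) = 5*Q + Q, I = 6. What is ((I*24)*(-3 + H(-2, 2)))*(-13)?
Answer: -16848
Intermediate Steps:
H(J, Q) = 6*Q
((I*24)*(-3 + H(-2, 2)))*(-13) = ((6*24)*(-3 + 6*2))*(-13) = (144*(-3 + 12))*(-13) = (144*9)*(-13) = 1296*(-13) = -16848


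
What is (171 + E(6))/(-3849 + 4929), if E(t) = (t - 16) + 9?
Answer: 17/108 ≈ 0.15741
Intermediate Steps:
E(t) = -7 + t (E(t) = (-16 + t) + 9 = -7 + t)
(171 + E(6))/(-3849 + 4929) = (171 + (-7 + 6))/(-3849 + 4929) = (171 - 1)/1080 = 170*(1/1080) = 17/108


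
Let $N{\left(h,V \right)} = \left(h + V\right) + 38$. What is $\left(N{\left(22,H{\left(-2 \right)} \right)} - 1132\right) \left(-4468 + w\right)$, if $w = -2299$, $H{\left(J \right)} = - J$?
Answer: $7240690$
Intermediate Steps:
$N{\left(h,V \right)} = 38 + V + h$ ($N{\left(h,V \right)} = \left(V + h\right) + 38 = 38 + V + h$)
$\left(N{\left(22,H{\left(-2 \right)} \right)} - 1132\right) \left(-4468 + w\right) = \left(\left(38 - -2 + 22\right) - 1132\right) \left(-4468 - 2299\right) = \left(\left(38 + 2 + 22\right) - 1132\right) \left(-6767\right) = \left(62 - 1132\right) \left(-6767\right) = \left(-1070\right) \left(-6767\right) = 7240690$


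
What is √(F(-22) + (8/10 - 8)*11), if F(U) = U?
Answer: I*√2530/5 ≈ 10.06*I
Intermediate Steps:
√(F(-22) + (8/10 - 8)*11) = √(-22 + (8/10 - 8)*11) = √(-22 + (8*(⅒) - 8)*11) = √(-22 + (⅘ - 8)*11) = √(-22 - 36/5*11) = √(-22 - 396/5) = √(-506/5) = I*√2530/5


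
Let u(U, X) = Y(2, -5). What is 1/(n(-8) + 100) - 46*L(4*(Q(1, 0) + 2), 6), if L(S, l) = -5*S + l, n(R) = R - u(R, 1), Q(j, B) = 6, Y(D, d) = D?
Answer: 637561/90 ≈ 7084.0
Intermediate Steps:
u(U, X) = 2
n(R) = -2 + R (n(R) = R - 1*2 = R - 2 = -2 + R)
L(S, l) = l - 5*S
1/(n(-8) + 100) - 46*L(4*(Q(1, 0) + 2), 6) = 1/((-2 - 8) + 100) - 46*(6 - 20*(6 + 2)) = 1/(-10 + 100) - 46*(6 - 20*8) = 1/90 - 46*(6 - 5*32) = 1/90 - 46*(6 - 160) = 1/90 - 46*(-154) = 1/90 + 7084 = 637561/90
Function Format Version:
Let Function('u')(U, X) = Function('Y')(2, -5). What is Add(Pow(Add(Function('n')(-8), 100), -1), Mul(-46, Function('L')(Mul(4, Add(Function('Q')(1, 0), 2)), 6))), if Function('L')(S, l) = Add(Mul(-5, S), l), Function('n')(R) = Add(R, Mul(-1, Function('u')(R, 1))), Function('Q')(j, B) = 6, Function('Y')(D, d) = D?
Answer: Rational(637561, 90) ≈ 7084.0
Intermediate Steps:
Function('u')(U, X) = 2
Function('n')(R) = Add(-2, R) (Function('n')(R) = Add(R, Mul(-1, 2)) = Add(R, -2) = Add(-2, R))
Function('L')(S, l) = Add(l, Mul(-5, S))
Add(Pow(Add(Function('n')(-8), 100), -1), Mul(-46, Function('L')(Mul(4, Add(Function('Q')(1, 0), 2)), 6))) = Add(Pow(Add(Add(-2, -8), 100), -1), Mul(-46, Add(6, Mul(-5, Mul(4, Add(6, 2)))))) = Add(Pow(Add(-10, 100), -1), Mul(-46, Add(6, Mul(-5, Mul(4, 8))))) = Add(Pow(90, -1), Mul(-46, Add(6, Mul(-5, 32)))) = Add(Rational(1, 90), Mul(-46, Add(6, -160))) = Add(Rational(1, 90), Mul(-46, -154)) = Add(Rational(1, 90), 7084) = Rational(637561, 90)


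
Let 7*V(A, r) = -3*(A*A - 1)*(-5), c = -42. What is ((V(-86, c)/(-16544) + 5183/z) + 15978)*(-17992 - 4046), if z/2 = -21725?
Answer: -40266231241405047/114360400 ≈ -3.5210e+8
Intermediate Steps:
z = -43450 (z = 2*(-21725) = -43450)
V(A, r) = -15/7 + 15*A²/7 (V(A, r) = (-3*(A*A - 1)*(-5))/7 = (-3*(A² - 1)*(-5))/7 = (-3*(-1 + A²)*(-5))/7 = ((3 - 3*A²)*(-5))/7 = (-15 + 15*A²)/7 = -15/7 + 15*A²/7)
((V(-86, c)/(-16544) + 5183/z) + 15978)*(-17992 - 4046) = (((-15/7 + (15/7)*(-86)²)/(-16544) + 5183/(-43450)) + 15978)*(-17992 - 4046) = (((-15/7 + (15/7)*7396)*(-1/16544) + 5183*(-1/43450)) + 15978)*(-22038) = (((-15/7 + 110940/7)*(-1/16544) - 5183/43450) + 15978)*(-22038) = (((110925/7)*(-1/16544) - 5183/43450) + 15978)*(-22038) = ((-110925/115808 - 5183/43450) + 15978)*(-22038) = (-246360187/228720800 + 15978)*(-22038) = (3654254582213/228720800)*(-22038) = -40266231241405047/114360400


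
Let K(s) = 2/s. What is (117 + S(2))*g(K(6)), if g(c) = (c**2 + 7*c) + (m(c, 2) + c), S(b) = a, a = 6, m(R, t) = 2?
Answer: 1763/3 ≈ 587.67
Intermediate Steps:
S(b) = 6
g(c) = 2 + c**2 + 8*c (g(c) = (c**2 + 7*c) + (2 + c) = 2 + c**2 + 8*c)
(117 + S(2))*g(K(6)) = (117 + 6)*(2 + (2/6)**2 + 8*(2/6)) = 123*(2 + (2*(1/6))**2 + 8*(2*(1/6))) = 123*(2 + (1/3)**2 + 8*(1/3)) = 123*(2 + 1/9 + 8/3) = 123*(43/9) = 1763/3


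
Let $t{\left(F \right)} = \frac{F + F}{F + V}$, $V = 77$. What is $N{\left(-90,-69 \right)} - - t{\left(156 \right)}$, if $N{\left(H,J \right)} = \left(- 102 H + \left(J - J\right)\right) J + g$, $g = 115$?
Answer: $- \frac{147559753}{233} \approx -6.333 \cdot 10^{5}$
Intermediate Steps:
$N{\left(H,J \right)} = 115 - 102 H J$ ($N{\left(H,J \right)} = \left(- 102 H + \left(J - J\right)\right) J + 115 = \left(- 102 H + 0\right) J + 115 = - 102 H J + 115 = 115 - 102 H J$)
$t{\left(F \right)} = \frac{2 F}{77 + F}$ ($t{\left(F \right)} = \frac{F + F}{F + 77} = \frac{2 F}{77 + F}$)
$N{\left(-90,-69 \right)} - - t{\left(156 \right)} = \left(115 - \left(-9180\right) \left(-69\right)\right) - - \frac{2 \cdot 156}{77 + 156} = \left(115 - 633420\right) - - \frac{2 \cdot 156}{233} = -633305 - - \frac{2 \cdot 156}{233} = -633305 - \left(-1\right) \frac{312}{233} = -633305 - - \frac{312}{233} = -633305 + \frac{312}{233} = - \frac{147559753}{233}$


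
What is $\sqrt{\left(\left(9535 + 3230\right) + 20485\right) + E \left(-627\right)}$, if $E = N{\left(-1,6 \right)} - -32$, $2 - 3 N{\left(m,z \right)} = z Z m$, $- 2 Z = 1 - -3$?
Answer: $2 \sqrt{3819} \approx 123.6$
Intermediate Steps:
$Z = -2$ ($Z = - \frac{1 - -3}{2} = - \frac{1 + 3}{2} = \left(- \frac{1}{2}\right) 4 = -2$)
$N{\left(m,z \right)} = \frac{2}{3} + \frac{2 m z}{3}$ ($N{\left(m,z \right)} = \frac{2}{3} - \frac{z \left(-2\right) m}{3} = \frac{2}{3} - \frac{- 2 z m}{3} = \frac{2}{3} - \frac{\left(-2\right) m z}{3} = \frac{2}{3} + \frac{2 m z}{3}$)
$E = \frac{86}{3}$ ($E = \left(\frac{2}{3} + \frac{2}{3} \left(-1\right) 6\right) - -32 = \left(\frac{2}{3} - 4\right) + 32 = - \frac{10}{3} + 32 = \frac{86}{3} \approx 28.667$)
$\sqrt{\left(\left(9535 + 3230\right) + 20485\right) + E \left(-627\right)} = \sqrt{\left(\left(9535 + 3230\right) + 20485\right) + \frac{86}{3} \left(-627\right)} = \sqrt{\left(12765 + 20485\right) - 17974} = \sqrt{33250 - 17974} = \sqrt{15276} = 2 \sqrt{3819}$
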